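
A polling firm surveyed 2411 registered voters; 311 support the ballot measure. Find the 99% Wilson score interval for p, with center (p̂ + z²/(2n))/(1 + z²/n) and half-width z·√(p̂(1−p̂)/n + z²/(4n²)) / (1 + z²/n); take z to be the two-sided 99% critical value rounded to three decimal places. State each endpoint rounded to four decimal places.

p̂ = 311/2411 = 0.12899; z = 2.576, so z² = 6.635776.
1 + z²/n = 1.002752.
Adjusted center: (0.12899 + z²/(2n))/1.002752 = 0.13001.
Radicand: p̂(1−p̂)/n + z²/(4n²) = 0.000046600 + 0.000000285 = 0.000046885.
Half-width = 2.576·√0.000046885/1.002752 = 0.01759.
CI: 0.13001 ± 0.01759 = (0.1124, 0.1476).

(0.1124, 0.1476)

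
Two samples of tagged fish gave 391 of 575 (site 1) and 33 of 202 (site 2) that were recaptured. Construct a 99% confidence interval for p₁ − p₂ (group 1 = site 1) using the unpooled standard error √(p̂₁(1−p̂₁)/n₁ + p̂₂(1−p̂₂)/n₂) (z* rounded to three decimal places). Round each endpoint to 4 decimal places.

p̂₁ = 391/575 = 0.68000, p̂₂ = 33/202 = 0.16337; p̂₁ − p̂₂ = 0.51663.
Unpooled SE = √(p̂₁(1−p̂₁)/n₁ + p̂₂(1−p̂₂)/n₂) = √(0.000378435 + 0.000676623) = 0.032482.
For 99% confidence, z* = 2.576. Margin of error = 0.08367.
CI: 0.51663 ± 0.08367 = (0.4330, 0.6003).

(0.4330, 0.6003)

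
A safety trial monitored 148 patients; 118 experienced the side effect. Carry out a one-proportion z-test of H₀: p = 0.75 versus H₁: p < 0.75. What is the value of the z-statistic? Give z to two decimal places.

The sample proportion is 118/148 = 0.79730.
Under H₀, SE = √(p₀(1−p₀)/n) = √(0.75·0.25/148) = √0.001266892 = 0.035593.
Test statistic: z = 0.04730/0.035593 = 1.33.

z = 1.33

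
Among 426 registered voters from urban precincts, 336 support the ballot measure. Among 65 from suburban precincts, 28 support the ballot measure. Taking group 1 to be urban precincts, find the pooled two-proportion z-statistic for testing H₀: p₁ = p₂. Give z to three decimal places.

Sample proportions: p̂₁ = 336/426 = 0.78873 and p̂₂ = 28/65 = 0.43077.
Pooled p̂ = (336+28)/(426+65) = 364/491 = 0.74134.
SE = √[p̂(1−p̂)(1/n₁+1/n₂)] = √[0.74134·0.25866·(1/426+1/65)] ≈ 0.058311.
z = (p̂₁ − p̂₂)/SE = (0.78873 − 0.43077)/0.058311 = 0.35796/0.058311 = 6.139.

z = 6.139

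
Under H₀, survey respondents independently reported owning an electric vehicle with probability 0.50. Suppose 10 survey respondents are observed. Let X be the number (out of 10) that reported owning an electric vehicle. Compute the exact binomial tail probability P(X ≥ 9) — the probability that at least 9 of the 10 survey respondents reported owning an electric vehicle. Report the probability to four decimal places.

P = 0.0107

X is binomial with n = 10 and p = 0.50.
P(X ≥ 9) = C(10,9)·0.50^9·0.50^1 + C(10,10)·0.50^10·0.50^0.
= 0.009766 + 0.000977 = 0.0107.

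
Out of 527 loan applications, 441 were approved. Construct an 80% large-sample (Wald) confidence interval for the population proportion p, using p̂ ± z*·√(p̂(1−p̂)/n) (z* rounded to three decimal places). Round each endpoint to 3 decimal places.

Sample proportion p̂ = 441/527 = 0.83681.
Standard error of p̂: √(0.136558/527) = √0.000259123 = 0.016097.
The 80% critical value is z* = 1.282.
Margin of error: 1.282 × 0.016097 = 0.02064.
Interval: 0.83681 ± 0.02064 → (0.816, 0.857).

(0.816, 0.857)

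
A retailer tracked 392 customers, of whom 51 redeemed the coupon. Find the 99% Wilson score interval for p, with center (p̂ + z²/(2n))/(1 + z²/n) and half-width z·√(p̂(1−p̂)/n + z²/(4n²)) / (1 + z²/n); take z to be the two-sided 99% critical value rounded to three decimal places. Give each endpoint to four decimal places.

p̂ = 51/392 = 0.13010; z = 2.576, so z² = 6.635776.
Denominator 1 + z²/n = 1 + 6.635776/392 = 1.016928.
Center = (0.13010 + 0.008464)/1.016928 = 0.13626.
Radicand: p̂(1−p̂)/n + z²/(4n²) = 0.000288713 + 0.000010796 = 0.000299509.
Half-width = 2.576·√0.000299509/1.016928 = 0.04384.
Interval: 0.13626 ± 0.04384 → (0.0924, 0.1801).

(0.0924, 0.1801)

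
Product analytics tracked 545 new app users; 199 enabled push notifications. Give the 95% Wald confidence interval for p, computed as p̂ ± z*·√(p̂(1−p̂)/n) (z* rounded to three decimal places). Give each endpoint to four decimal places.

(0.3247, 0.4056)

Sample proportion p̂ = 199/545 = 0.36514.
SE = √(p̂(1−p̂)/n) = √(0.231812/545) = 0.020624.
For 95% confidence, z* = 1.960.
Margin = 1.960·0.020624 = 0.04042.
So the interval runs from 0.3247 to 0.4056.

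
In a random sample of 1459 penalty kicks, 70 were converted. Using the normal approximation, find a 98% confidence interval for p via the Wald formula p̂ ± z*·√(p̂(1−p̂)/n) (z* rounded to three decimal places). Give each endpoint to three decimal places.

With x = 70 successes in n = 1459, p̂ = 0.04798.
Standard error of p̂: √(0.045676/1459) = √0.000031306 = 0.005595.
The 98% critical value is z* = 2.326.
Margin = 2.326·0.005595 = 0.01301.
So the interval runs from 0.035 to 0.061.

(0.035, 0.061)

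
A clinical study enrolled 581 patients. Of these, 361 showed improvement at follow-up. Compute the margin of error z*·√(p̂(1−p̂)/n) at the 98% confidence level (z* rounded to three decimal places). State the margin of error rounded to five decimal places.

ME = 0.04681

The sample proportion is 361/581 = 0.62134.
Standard error of p̂: √(0.235276/581) = √0.000404950 = 0.020123.
The 98% critical value is z* = 2.326.
ME = 2.326·0.020123 = 0.04681.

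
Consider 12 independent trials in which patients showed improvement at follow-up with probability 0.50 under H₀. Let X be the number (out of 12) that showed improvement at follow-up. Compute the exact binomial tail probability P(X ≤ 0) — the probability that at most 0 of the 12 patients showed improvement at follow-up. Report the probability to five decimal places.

P = 0.00024

X ~ Binomial(n=12, p=0.50).
P(X ≤ 0) = C(12,0)·0.50^0·0.50^12.
= 0.000244 = 0.00024.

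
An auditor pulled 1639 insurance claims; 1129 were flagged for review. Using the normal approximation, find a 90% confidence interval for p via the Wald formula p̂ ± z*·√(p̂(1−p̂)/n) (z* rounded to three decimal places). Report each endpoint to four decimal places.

With x = 1129 successes in n = 1639, p̂ = 0.68883.
SE(p̂) = √(0.68883·0.31117/1639) = 0.011436.
z* = 1.645 at the 90% level.
Margin of error: 1.645 × 0.011436 = 0.01881.
CI: 0.68883 ± 0.01881 = (0.6700, 0.7076).

(0.6700, 0.7076)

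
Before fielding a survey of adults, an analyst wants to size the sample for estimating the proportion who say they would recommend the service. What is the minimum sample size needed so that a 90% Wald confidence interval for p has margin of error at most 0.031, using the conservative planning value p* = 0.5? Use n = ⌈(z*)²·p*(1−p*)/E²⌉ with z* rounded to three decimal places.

n = 704

z* = 1.645 at the 90% level.
p*(1−p*) = 0.50·0.50 = 0.2500.
(z*)²·p*(1−p*)/E² = 2.706025·0.2500/0.000961 = 703.961.
⌈703.961⌉ = 704.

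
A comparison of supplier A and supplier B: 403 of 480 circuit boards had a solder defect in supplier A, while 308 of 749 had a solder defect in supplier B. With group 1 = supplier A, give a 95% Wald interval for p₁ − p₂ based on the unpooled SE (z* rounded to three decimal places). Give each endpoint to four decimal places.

(0.3802, 0.4765)

p̂₁ = 403/480 = 0.83958, p̂₂ = 308/749 = 0.41121; p̂₁ − p̂₂ = 0.42837.
Unpooled SE = √(p̂₁(1−p̂₁)/n₁ + p̂₂(1−p̂₂)/n₂) = √(0.000280590 + 0.000323254) = 0.024573.
The 95% critical value is z* = 1.960. Margin of error = 0.04816.
So the interval runs from 0.3802 to 0.4765.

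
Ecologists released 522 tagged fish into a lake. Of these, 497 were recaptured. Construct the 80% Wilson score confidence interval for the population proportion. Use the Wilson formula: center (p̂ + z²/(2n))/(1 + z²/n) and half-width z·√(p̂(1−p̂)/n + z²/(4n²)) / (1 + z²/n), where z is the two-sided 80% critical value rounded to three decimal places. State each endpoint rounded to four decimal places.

(0.9386, 0.9627)

Here p̂ = 497/522 = 0.95211 and z = 1.282 (z² = 1.643524).
1 + z²/n = 1.003149.
Center = (0.95211 + 0.001574)/1.003149 = 0.95069.
Radicand: p̂(1−p̂)/n + z²/(4n²) = 0.000087354 + 0.000001508 = 0.000088862.
Half-width = z·√(radicand)/denom = 1.282·0.009427/1.003149 = 0.01205.
CI: 0.95069 ± 0.01205 = (0.9386, 0.9627).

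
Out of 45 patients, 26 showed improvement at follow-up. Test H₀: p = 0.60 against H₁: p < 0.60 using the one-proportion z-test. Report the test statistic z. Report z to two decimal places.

Sample proportion p̂ = 26/45 = 0.57778.
SE₀ = √(0.60·0.40/45) = 0.073030.
Test statistic: z = -0.02222/0.073030 = -0.30.

z = -0.30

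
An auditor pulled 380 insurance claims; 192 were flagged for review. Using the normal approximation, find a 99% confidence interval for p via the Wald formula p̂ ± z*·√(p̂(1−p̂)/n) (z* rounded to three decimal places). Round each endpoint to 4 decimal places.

(0.4392, 0.5713)

The sample proportion is 192/380 = 0.50526.
Standard error of p̂: √(0.249972/380) = √0.000657822 = 0.025648.
For 99% confidence, z* = 2.576.
Margin = 2.576·0.025648 = 0.06607.
So the interval runs from 0.4392 to 0.5713.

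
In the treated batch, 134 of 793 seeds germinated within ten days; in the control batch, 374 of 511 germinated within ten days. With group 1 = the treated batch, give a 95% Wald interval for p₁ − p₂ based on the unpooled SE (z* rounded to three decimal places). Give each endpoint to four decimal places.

(-0.6093, -0.5165)

p̂₁ = 0.16898, p̂₂ = 0.73190, so the observed difference is -0.56292.
Unpooled SE = √(p̂₁(1−p̂₁)/n₁ + p̂₂(1−p̂₂)/n₂) = √(0.000177080 + 0.000383998) = 0.023687.
For 95% confidence, z* = 1.960. Margin of error = 0.04643.
CI: -0.56292 ± 0.04643 = (-0.6093, -0.5165).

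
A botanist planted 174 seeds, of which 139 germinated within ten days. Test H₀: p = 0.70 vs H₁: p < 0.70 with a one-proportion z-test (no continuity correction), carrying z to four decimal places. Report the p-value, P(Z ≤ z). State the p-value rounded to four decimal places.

The sample proportion is 139/174 = 0.79885.
Null standard error: √(0.70·0.30/174) = √0.001206897 = 0.034740.
z = (p̂ − p₀)/SE = (139/174 − 0.70)/0.034740 ≈ 2.8454.
p-value = P(Z ≤ z) with z = 2.8454 → 0.9978.

p-value = 0.9978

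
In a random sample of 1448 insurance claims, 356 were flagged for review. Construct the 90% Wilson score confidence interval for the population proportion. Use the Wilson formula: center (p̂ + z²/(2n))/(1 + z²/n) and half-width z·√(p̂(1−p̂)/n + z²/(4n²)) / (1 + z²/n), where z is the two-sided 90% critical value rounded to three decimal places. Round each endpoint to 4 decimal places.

(0.2277, 0.2649)

p̂ = 356/1448 = 0.24586; z = 1.645, so z² = 2.706025.
Denominator 1 + z²/n = 1 + 2.706025/1448 = 1.001869.
Center = (0.24586 + 0.000934)/1.001869 = 0.24633.
Radicand: p̂(1−p̂)/n + z²/(4n²) = 0.000128046 + 0.000000323 = 0.000128369.
Half-width = z·√(radicand)/denom = 1.645·0.011330/1.001869 = 0.01860.
CI: 0.24633 ± 0.01860 = (0.2277, 0.2649).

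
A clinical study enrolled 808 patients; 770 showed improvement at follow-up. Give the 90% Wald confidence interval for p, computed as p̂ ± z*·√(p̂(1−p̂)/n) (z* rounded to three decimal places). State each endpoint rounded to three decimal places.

(0.941, 0.965)

Sample proportion p̂ = 770/808 = 0.95297.
Standard error of p̂: √(0.044818/808) = √0.000055468 = 0.007448.
z* = 1.645 at the 90% level.
Margin = 1.645·0.007448 = 0.01225.
CI: 0.95297 ± 0.01225 = (0.941, 0.965).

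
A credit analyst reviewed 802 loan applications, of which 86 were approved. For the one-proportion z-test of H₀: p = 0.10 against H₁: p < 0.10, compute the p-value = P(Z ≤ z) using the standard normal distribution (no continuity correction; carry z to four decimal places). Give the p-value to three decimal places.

p-value = 0.753

Sample proportion p̂ = 86/802 = 0.10723.
Under H₀, SE = √(p₀(1−p₀)/n) = √(0.10·0.90/802) = √0.000112219 = 0.010593.
Test statistic (full precision, shown to 4 dp): z = (86/802 − 0.10)/SE₀ ≈ 0.6827.
From the standard normal, P(Z ≤ z) = 0.753.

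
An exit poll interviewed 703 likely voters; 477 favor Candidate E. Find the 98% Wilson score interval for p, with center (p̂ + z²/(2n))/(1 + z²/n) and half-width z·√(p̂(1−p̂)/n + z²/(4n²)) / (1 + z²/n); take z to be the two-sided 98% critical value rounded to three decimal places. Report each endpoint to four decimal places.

(0.6363, 0.7180)

Here p̂ = 477/703 = 0.67852 and z = 2.326 (z² = 5.410276).
1 + z²/n = 1.007696.
Adjusted center: (0.67852 + z²/(2n))/1.007696 = 0.67716.
Radicand: p̂(1−p̂)/n + z²/(4n²) = 0.000310285 + 0.000002737 = 0.000313022.
Half-width = z·√(radicand)/denom = 2.326·0.017692/1.007696 = 0.04084.
Interval: 0.67716 ± 0.04084 → (0.6363, 0.7180).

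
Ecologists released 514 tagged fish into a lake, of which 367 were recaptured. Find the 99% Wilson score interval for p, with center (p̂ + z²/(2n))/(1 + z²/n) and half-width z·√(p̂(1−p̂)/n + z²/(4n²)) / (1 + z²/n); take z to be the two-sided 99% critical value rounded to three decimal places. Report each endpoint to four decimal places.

(0.6602, 0.7624)

p̂ = 367/514 = 0.71401; z = 2.576, so z² = 6.635776.
1 + z²/n = 1.012910.
Adjusted center: (0.71401 + z²/(2n))/1.012910 = 0.71128.
Radicand: p̂(1−p̂)/n + z²/(4n²) = 0.000397278 + 0.000006279 = 0.000403557.
Half-width = 2.576·√0.000403557/1.012910 = 0.05109.
CI: 0.71128 ± 0.05109 = (0.6602, 0.7624).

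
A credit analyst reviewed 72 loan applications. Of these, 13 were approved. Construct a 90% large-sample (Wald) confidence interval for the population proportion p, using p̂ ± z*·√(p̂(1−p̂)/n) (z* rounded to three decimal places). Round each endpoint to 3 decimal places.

(0.106, 0.255)

p̂ = 13/72 = 0.18056.
SE(p̂) = √(0.18056·0.81944/72) = 0.045331.
z* = 1.645 at the 90% level.
Margin = 1.645·0.045331 = 0.07457.
So the interval runs from 0.106 to 0.255.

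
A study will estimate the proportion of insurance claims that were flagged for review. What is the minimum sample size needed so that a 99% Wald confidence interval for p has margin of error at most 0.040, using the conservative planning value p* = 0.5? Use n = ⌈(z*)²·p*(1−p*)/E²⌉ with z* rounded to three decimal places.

n = 1037

The 99% critical value is z* = 2.576.
p*(1−p*) = 0.2500.
(z*)²·p*(1−p*)/E² = 6.635776·0.2500/0.001600 = 1036.840.
Rounding up, n = 1037.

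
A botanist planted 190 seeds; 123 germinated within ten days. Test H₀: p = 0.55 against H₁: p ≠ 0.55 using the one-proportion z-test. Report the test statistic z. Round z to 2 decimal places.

Sample proportion p̂ = 123/190 = 0.64737.
Under H₀, SE = √(p₀(1−p₀)/n) = √(0.55·0.45/190) = √0.001302632 = 0.036092.
z = (0.64737 − 0.55)/0.036092 = 0.09737/0.036092 = 2.70.

z = 2.70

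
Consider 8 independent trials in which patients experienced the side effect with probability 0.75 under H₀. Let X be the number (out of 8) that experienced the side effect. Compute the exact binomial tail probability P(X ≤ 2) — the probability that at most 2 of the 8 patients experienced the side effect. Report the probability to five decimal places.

X is binomial with n = 8 and p = 0.75.
P(X ≤ 2) = C(8,0)·0.75^0·0.25^8 + C(8,1)·0.75^1·0.25^7 + C(8,2)·0.75^2·0.25^6.
= 0.000015 + 0.000366 + 0.003845 = 0.00423.

P = 0.00423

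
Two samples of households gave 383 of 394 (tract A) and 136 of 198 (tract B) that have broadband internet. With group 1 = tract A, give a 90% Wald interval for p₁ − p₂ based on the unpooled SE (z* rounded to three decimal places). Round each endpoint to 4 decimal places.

p̂₁ = 0.97208, p̂₂ = 0.68687, so the observed difference is 0.28521.
Unpooled SE = √(p̂₁(1−p̂₁)/n₁ + p̂₂(1−p̂₂)/n₂) = √(0.000068882 + 0.001086263) = 0.033987.
The 90% critical value is z* = 1.645. Margin = 1.645·0.033987 = 0.05591.
CI: 0.28521 ± 0.05591 = (0.2293, 0.3411).

(0.2293, 0.3411)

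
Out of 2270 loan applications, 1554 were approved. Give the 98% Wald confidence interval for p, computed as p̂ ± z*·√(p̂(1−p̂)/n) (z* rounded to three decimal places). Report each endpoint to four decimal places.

(0.6619, 0.7073)

With x = 1554 successes in n = 2270, p̂ = 0.68458.
SE = √(p̂(1−p̂)/n) = √(0.215930/2270) = 0.009753.
The 98% critical value is z* = 2.326.
Margin of error: 2.326 × 0.009753 = 0.02269.
CI: 0.68458 ± 0.02269 = (0.6619, 0.7073).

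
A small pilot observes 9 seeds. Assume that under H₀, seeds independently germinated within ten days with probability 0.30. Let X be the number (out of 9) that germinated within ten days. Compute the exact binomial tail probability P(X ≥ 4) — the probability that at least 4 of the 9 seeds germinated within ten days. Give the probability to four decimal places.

P = 0.2703

X is binomial with n = 9 and p = 0.30.
P(X ≥ 4) = Σ_{j=4}^{9} C(9,j)·0.30^j·0.70^{9−j}.
= 0.171532 + 0.073514 + 0.021004 + 0.003858 + 0.000413 + 0.000020 = 0.2703.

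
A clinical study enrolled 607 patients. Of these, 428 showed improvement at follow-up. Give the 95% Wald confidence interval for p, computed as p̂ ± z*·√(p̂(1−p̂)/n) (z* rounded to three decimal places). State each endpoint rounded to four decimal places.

(0.6688, 0.7414)

Sample proportion p̂ = 428/607 = 0.70511.
SE(p̂) = √(0.70511·0.29489/607) = 0.018508.
For 95% confidence, z* = 1.960.
Margin of error: 1.960 × 0.018508 = 0.03628.
Interval: 0.70511 ± 0.03628 → (0.6688, 0.7414).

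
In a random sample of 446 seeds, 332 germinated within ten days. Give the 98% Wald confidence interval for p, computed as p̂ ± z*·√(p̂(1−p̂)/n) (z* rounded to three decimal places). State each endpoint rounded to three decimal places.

(0.696, 0.792)

The sample proportion is 332/446 = 0.74439.
Standard error of p̂: √(0.190271/446) = √0.000426617 = 0.020655.
z* = 2.326 at the 98% level.
Margin of error: 2.326 × 0.020655 = 0.04804.
So the interval runs from 0.696 to 0.792.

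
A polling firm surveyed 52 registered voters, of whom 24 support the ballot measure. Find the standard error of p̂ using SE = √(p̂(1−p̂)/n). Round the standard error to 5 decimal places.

With x = 24 successes in n = 52, p̂ = 0.46154.
p̂(1−p̂) = 0.248521.
SE = √(0.248521/52) = 0.06913.

SE = 0.06913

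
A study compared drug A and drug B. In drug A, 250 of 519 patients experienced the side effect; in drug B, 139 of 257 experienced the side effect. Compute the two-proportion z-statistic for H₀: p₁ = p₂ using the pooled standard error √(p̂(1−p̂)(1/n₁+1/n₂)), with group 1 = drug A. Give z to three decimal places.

p̂₁ = 250/519 = 0.48170, p̂₂ = 139/257 = 0.54086.
Pooled p̂ = (250+139)/(519+257) = 389/776 = 0.50129.
Pooled SE = √[0.2499983·0.00581783] ≈ 0.038137.
z = (p̂₁ − p̂₂)/SE = (0.48170 − 0.54086)/0.038137 = -0.05916/0.038137 = -1.551.

z = -1.551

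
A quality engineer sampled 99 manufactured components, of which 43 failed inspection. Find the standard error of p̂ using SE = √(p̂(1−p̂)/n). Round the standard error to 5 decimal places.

With x = 43 successes in n = 99, p̂ = 0.43434.
p̂(1−p̂) = 0.245689.
Dividing by n and taking the root: √0.002481707 = 0.04982.

SE = 0.04982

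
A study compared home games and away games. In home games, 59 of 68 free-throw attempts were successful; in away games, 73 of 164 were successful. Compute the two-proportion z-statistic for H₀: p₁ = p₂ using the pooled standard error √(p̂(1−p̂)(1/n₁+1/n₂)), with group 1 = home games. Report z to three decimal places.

Sample proportions: p̂₁ = 59/68 = 0.86765 and p̂₂ = 73/164 = 0.44512.
Pooled p̂ = (59+73)/(68+164) = 132/232 = 0.56897.
Pooled SE = √[0.2452438·0.02080344] ≈ 0.071428.
z = (p̂₁ − p̂₂)/SE = (0.86765 − 0.44512)/0.071428 = 0.42253/0.071428 = 5.915.

z = 5.915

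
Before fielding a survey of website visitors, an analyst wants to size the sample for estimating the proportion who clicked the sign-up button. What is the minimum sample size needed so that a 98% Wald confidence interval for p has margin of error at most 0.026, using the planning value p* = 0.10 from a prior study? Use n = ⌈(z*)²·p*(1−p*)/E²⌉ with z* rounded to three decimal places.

n = 721

z* = 2.326 at the 98% level.
p*(1−p*) = 0.10·0.90 = 0.0900.
(z*)²·p*(1−p*)/E² = 5.410276·0.0900/0.000676 = 720.303.
⌈720.303⌉ = 721.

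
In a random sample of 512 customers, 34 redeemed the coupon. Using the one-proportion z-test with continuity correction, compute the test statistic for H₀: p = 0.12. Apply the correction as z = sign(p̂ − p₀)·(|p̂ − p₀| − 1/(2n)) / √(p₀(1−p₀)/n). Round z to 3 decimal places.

z = -3.664

With x = 34 successes in n = 512, p̂ = 0.06641. p̂ − p₀ = -0.053594.
1/(2n) = 0.000977.
Corrected numerator: |-0.053594| − 0.000977 = 0.052617.
Null standard error: √(0.12·0.88/512) = √0.000206250 = 0.014361.
z = −0.052617/0.014361 = -3.664.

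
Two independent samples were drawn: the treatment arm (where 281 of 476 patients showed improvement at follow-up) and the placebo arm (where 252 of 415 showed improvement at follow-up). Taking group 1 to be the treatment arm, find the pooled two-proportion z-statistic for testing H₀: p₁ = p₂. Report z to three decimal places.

z = -0.513

p̂₁ = 281/476 = 0.59034, p̂₂ = 252/415 = 0.60723.
Pooled p̂ = (281+252)/(476+415) = 533/891 = 0.59820.
SE = √[p̂(1−p̂)(1/n₁+1/n₂)] = √[0.59820·0.40180·(1/476+1/415)] ≈ 0.032926.
z = (p̂₁ − p̂₂)/SE = (0.59034 − 0.60723)/0.032926 = -0.01689/0.032926 = -0.513.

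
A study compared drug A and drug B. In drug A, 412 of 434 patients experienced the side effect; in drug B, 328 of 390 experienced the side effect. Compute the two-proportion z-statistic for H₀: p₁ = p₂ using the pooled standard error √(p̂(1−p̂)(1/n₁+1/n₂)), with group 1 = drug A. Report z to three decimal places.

Sample proportions: p̂₁ = 412/434 = 0.94931 and p̂₂ = 328/390 = 0.84103.
Pooling: p̂ = 740/824 = 0.89806.
SE = √[p̂(1−p̂)(1/n₁+1/n₂)] = √[0.89806·0.10194·(1/434+1/390)] ≈ 0.021111.
z = (p̂₁ − p̂₂)/SE = (0.94931 − 0.84103)/0.021111 = 0.10828/0.021111 = 5.129.

z = 5.129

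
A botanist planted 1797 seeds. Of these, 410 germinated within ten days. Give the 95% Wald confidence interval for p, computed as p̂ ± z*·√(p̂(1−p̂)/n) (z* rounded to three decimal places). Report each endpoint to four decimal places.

(0.2088, 0.2476)

Sample proportion p̂ = 410/1797 = 0.22816.
SE = √(p̂(1−p̂)/n) = √(0.176102/1797) = 0.009899.
The 95% critical value is z* = 1.960.
Margin of error: 1.960 × 0.009899 = 0.01940.
Interval: 0.22816 ± 0.01940 → (0.2088, 0.2476).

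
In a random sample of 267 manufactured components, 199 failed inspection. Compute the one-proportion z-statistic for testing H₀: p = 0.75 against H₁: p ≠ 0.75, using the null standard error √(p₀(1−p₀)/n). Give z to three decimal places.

The sample proportion is 199/267 = 0.74532.
Under H₀, SE = √(p₀(1−p₀)/n) = √(0.75·0.25/267) = √0.000702247 = 0.026500.
z = (p̂ − p₀)/SE = (0.74532 − 0.75)/0.026500 = -0.177.

z = -0.177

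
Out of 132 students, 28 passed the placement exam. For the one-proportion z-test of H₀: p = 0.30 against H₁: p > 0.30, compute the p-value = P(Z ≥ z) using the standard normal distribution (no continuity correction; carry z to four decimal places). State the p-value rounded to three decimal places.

p-value = 0.986

The sample proportion is 28/132 = 0.21212.
Null standard error: √(0.30·0.70/132) = √0.001590909 = 0.039886.
z = (p̂ − p₀)/SE = (28/132 − 0.30)/0.039886 ≈ -2.2032.
From the standard normal, P(Z ≥ z) = 0.986.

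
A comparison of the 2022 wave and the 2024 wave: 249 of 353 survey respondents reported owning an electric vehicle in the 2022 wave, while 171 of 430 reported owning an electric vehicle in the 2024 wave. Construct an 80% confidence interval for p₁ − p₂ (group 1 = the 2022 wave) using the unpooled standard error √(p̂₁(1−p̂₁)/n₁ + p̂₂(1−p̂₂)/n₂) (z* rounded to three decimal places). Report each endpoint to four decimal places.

(0.2643, 0.3511)

p̂₁ = 249/353 = 0.70538, p̂₂ = 171/430 = 0.39767; p̂₁ − p̂₂ = 0.30771.
SE = √(0.000588720 + 0.000557045) = √0.001145765 = 0.033849.
For 80% confidence, z* = 1.282. Margin of error = 0.04339.
Interval: 0.30771 ± 0.04339 → (0.2643, 0.3511).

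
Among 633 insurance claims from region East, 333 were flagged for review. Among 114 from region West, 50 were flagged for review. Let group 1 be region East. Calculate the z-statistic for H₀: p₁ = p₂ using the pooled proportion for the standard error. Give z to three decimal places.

Sample proportions: p̂₁ = 333/633 = 0.52607 and p̂₂ = 50/114 = 0.43860.
Pooling: p̂ = 383/747 = 0.51272.
SE = √[p̂(1−p̂)(1/n₁+1/n₂)] = √[0.51272·0.48728·(1/633+1/114)] ≈ 0.050855.
z = (p̂₁ − p̂₂)/SE = (0.52607 − 0.43860)/0.050855 = 0.08747/0.050855 = 1.720.

z = 1.720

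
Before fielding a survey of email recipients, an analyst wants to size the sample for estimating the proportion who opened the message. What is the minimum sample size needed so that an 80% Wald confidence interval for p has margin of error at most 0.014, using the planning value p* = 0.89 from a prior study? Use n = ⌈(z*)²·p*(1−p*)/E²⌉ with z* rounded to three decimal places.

The 80% critical value is z* = 1.282.
p*(1−p*) = 0.0979.
(z*)²·p*(1−p*)/E² = 1.643524·0.0979/0.000196 = 820.923.
⌈820.923⌉ = 821.

n = 821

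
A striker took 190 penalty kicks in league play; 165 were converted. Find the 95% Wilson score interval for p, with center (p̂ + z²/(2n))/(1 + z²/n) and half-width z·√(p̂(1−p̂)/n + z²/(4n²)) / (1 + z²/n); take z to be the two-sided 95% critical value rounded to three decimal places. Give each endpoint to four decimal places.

Here p̂ = 165/190 = 0.86842 and z = 1.960 (z² = 3.841600).
1 + z²/n = 1.020219.
Center = (0.86842 + 0.010109)/1.020219 = 0.86112.
Radicand: p̂(1−p̂)/n + z²/(4n²) = 0.000601400 + 0.000026604 = 0.000628004.
Half-width = z·√(radicand)/denom = 1.960·0.025060/1.020219 = 0.04814.
CI: 0.86112 ± 0.04814 = (0.8130, 0.9093).

(0.8130, 0.9093)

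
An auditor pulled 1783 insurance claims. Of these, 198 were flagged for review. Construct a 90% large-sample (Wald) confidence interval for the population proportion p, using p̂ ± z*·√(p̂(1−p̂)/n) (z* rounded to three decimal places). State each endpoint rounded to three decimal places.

The sample proportion is 198/1783 = 0.11105.
Standard error of p̂: √(0.098717/1783) = √0.000055366 = 0.007441.
The 90% critical value is z* = 1.645.
Margin = 1.645·0.007441 = 0.01224.
So the interval runs from 0.099 to 0.123.

(0.099, 0.123)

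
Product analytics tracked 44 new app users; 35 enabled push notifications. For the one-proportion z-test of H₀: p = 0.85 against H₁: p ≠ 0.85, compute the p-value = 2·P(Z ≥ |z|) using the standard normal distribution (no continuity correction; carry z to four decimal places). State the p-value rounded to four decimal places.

p̂ = 35/44 = 0.79545.
SE₀ = √(0.85·0.15/44) = 0.053831.
Test statistic (full precision, shown to 4 dp): z = (35/44 − 0.85)/SE₀ ≈ -1.0133.
From the standard normal, 2·P(Z ≥ |z|) = 0.3109.

p-value = 0.3109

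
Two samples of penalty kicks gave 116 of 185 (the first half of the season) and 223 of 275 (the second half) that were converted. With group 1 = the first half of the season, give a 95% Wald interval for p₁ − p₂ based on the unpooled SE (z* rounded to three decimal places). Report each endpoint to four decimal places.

(-0.2675, -0.1002)

p̂₁ = 0.62703, p̂₂ = 0.81091, so the observed difference is -0.18388.
SE = √(0.001264130 + 0.000557584) = √0.001821714 = 0.042682.
The 95% critical value is z* = 1.960. Margin = 1.960·0.042682 = 0.08366.
CI: -0.18388 ± 0.08366 = (-0.2675, -0.1002).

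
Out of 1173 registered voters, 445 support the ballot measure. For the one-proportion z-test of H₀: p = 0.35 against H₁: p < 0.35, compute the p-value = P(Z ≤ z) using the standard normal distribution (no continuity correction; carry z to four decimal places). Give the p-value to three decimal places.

p-value = 0.983

The sample proportion is 445/1173 = 0.37937.
SE₀ = √(0.35·0.65/1173) = 0.013926.
z = (p̂ − p₀)/SE = (445/1173 − 0.35)/0.013926 ≈ 2.1089.
p-value = P(Z ≤ z) with z = 2.1089 → 0.983.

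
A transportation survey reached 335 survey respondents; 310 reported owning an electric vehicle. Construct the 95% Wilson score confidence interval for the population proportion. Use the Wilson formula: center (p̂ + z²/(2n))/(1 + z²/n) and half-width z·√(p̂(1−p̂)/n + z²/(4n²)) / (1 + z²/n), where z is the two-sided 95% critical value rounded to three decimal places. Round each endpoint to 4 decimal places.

Here p̂ = 310/335 = 0.92537 and z = 1.960 (z² = 3.841600).
Denominator 1 + z²/n = 1 + 3.841600/335 = 1.011467.
Center = (0.92537 + 0.005734)/1.011467 = 0.92055.
Radicand: p̂(1−p̂)/n + z²/(4n²) = 0.000206142 + 0.000008558 = 0.000214700.
Half-width = z·√(radicand)/denom = 1.960·0.014653/1.011467 = 0.02839.
Interval: 0.92055 ± 0.02839 → (0.8922, 0.9489).

(0.8922, 0.9489)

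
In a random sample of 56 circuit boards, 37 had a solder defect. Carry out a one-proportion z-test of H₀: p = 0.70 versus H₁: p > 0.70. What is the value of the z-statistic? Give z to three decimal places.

p̂ = 37/56 = 0.66071.
Null standard error: √(0.70·0.30/56) = √0.003750000 = 0.061237.
Test statistic: z = -0.03929/0.061237 = -0.642.

z = -0.642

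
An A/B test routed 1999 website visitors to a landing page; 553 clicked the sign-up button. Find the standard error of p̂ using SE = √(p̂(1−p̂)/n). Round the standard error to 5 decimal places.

The sample proportion is 553/1999 = 0.27664.
p̂(1−p̂) = 0.200110.
SE = √(0.200110/1999) = 0.01001.

SE = 0.01001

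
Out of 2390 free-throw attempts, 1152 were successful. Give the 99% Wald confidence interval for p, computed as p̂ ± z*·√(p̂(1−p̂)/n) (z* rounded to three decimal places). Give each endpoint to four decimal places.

(0.4557, 0.5083)

The sample proportion is 1152/2390 = 0.48201.
SE = √(p̂(1−p̂)/n) = √(0.249676/2390) = 0.010221.
The 99% critical value is z* = 2.576.
Margin of error: 2.576 × 0.010221 = 0.02633.
Interval: 0.48201 ± 0.02633 → (0.4557, 0.5083).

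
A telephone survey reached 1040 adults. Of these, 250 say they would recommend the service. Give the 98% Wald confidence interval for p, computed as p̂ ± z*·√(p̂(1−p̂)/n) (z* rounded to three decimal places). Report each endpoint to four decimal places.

With x = 250 successes in n = 1040, p̂ = 0.24038.
SE(p̂) = √(0.24038·0.75962/1040) = 0.013251.
z* = 2.326 at the 98% level.
Margin of error: 2.326 × 0.013251 = 0.03082.
CI: 0.24038 ± 0.03082 = (0.2096, 0.2712).

(0.2096, 0.2712)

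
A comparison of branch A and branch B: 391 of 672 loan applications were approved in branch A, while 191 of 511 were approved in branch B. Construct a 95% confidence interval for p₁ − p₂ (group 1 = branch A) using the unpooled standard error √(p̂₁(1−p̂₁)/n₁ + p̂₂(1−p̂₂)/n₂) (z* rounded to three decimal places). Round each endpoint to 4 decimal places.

p̂₁ = 0.58185, p̂₂ = 0.37378, so the observed difference is 0.20807.
SE = √(0.000362056 + 0.000458058) = √0.000820114 = 0.028638.
The 95% critical value is z* = 1.960. Margin of error = 0.05613.
So the interval runs from 0.1519 to 0.2642.

(0.1519, 0.2642)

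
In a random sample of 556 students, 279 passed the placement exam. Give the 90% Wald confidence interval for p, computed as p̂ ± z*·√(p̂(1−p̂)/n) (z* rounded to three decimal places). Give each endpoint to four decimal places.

(0.4669, 0.5367)

p̂ = 279/556 = 0.50180.
Standard error of p̂: √(0.249997/556) = √0.000449634 = 0.021205.
For 90% confidence, z* = 1.645.
Margin = 1.645·0.021205 = 0.03488.
So the interval runs from 0.4669 to 0.5367.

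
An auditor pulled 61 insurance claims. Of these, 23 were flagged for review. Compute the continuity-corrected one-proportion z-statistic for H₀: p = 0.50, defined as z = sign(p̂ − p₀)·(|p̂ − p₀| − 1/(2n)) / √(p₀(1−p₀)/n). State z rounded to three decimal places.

z = -1.793

The sample proportion is 23/61 = 0.37705. p̂ − p₀ = -0.122951.
Continuity correction 1/(2n) = 1/122 = 0.008197.
Corrected numerator: |-0.122951| − 0.008197 = 0.114754.
Null standard error: √(0.50·0.50/61) = √0.004098361 = 0.064018.
z = (−)0.114754/0.064018 = -1.793.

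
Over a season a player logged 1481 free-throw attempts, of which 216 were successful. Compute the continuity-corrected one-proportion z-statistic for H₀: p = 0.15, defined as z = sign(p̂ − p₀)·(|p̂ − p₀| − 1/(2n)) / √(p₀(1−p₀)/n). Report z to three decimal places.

z = -0.411

The sample proportion is 216/1481 = 0.14585. p̂ − p₀ = -0.004153.
Continuity correction 1/(2n) = 1/2962 = 0.000338.
Corrected numerator: |-0.004153| − 0.000338 = 0.003815.
SE₀ = √(0.15·0.85/1481) = 0.009278.
z = (−)0.003815/0.009278 = -0.411.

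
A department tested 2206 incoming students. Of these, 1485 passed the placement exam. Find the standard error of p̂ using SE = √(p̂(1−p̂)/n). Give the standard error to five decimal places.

SE = 0.00999

p̂ = 1485/2206 = 0.67316.
p̂(1−p̂) = 0.220016.
Dividing by n and taking the root: √0.000099735 = 0.00999.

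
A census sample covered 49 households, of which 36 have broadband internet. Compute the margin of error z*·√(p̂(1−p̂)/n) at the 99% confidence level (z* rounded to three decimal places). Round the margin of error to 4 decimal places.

ME = 0.1625

Sample proportion p̂ = 36/49 = 0.73469.
SE(p̂) = √(0.73469·0.26531/49) = 0.063071.
z* = 2.576 at the 99% level.
ME = 2.576·0.063071 = 0.1625.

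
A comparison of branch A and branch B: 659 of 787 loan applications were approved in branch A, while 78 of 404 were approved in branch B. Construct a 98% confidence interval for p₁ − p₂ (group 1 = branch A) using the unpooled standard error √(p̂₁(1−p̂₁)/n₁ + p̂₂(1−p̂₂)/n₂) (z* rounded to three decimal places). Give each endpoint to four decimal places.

(0.5893, 0.6993)

p̂₁ = 659/787 = 0.83736, p̂₂ = 78/404 = 0.19307; p̂₁ − p̂₂ = 0.64429.
SE = √(0.000173050 + 0.000385628) = √0.000558678 = 0.023636.
The 98% critical value is z* = 2.326. Margin of error = 0.05498.
CI: 0.64429 ± 0.05498 = (0.5893, 0.6993).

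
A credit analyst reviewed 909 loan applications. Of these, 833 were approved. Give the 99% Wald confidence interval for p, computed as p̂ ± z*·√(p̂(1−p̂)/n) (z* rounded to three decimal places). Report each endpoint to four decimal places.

The sample proportion is 833/909 = 0.91639.
SE(p̂) = √(0.91639·0.08361/909) = 0.009181.
For 99% confidence, z* = 2.576.
Margin = 2.576·0.009181 = 0.02365.
So the interval runs from 0.8927 to 0.9400.

(0.8927, 0.9400)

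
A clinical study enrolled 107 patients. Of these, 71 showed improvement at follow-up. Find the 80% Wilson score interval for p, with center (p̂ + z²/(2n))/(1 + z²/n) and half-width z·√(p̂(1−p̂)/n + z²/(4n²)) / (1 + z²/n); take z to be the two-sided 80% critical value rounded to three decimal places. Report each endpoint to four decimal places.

(0.6029, 0.7192)

p̂ = 71/107 = 0.66355; z = 1.282, so z² = 1.643524.
1 + z²/n = 1.015360.
Center = (0.66355 + 0.007680)/1.015360 = 0.66108.
Radicand: p̂(1−p̂)/n + z²/(4n²) = 0.002086457 + 0.000035888 = 0.002122345.
Half-width = z·√(radicand)/denom = 1.282·0.046069/1.015360 = 0.05817.
Interval: 0.66108 ± 0.05817 → (0.6029, 0.7192).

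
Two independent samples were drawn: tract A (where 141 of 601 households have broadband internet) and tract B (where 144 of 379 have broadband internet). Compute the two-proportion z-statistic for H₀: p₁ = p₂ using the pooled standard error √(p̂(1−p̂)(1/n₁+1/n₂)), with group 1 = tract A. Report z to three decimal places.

Sample proportions: p̂₁ = 141/601 = 0.23461 and p̂₂ = 144/379 = 0.37995.
Pooled p̂ = (141+144)/(601+379) = 285/980 = 0.29082.
Pooled SE = √[0.2062422·0.00430242] ≈ 0.029788.
z = -0.14534/0.029788 = -4.879.

z = -4.879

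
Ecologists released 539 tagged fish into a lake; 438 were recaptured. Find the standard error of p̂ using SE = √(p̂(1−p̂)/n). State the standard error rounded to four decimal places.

SE = 0.0168

With x = 438 successes in n = 539, p̂ = 0.81262.
p̂(1−p̂) = 0.152269.
SE = √(0.152269/539) = √0.000282503 = 0.0168.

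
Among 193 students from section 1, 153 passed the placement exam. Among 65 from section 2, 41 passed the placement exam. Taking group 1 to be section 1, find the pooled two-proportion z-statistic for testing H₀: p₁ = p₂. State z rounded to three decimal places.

Sample proportions: p̂₁ = 153/193 = 0.79275 and p̂₂ = 41/65 = 0.63077.
Pooled p̂ = (153+41)/(193+65) = 194/258 = 0.75194.
SE = √[p̂(1−p̂)(1/n₁+1/n₂)] = √[0.75194·0.24806·(1/193+1/65)] ≈ 0.061936.
z = (p̂₁ − p̂₂)/SE = (0.79275 − 0.63077)/0.061936 = 0.16198/0.061936 = 2.615.

z = 2.615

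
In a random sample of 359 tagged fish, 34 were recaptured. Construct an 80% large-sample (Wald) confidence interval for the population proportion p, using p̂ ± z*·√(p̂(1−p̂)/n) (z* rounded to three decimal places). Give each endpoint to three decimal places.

(0.075, 0.115)

p̂ = 34/359 = 0.09471.
SE(p̂) = √(0.09471·0.90529/359) = 0.015454.
z* = 1.282 at the 80% level.
Margin of error: 1.282 × 0.015454 = 0.01981.
CI: 0.09471 ± 0.01981 = (0.075, 0.115).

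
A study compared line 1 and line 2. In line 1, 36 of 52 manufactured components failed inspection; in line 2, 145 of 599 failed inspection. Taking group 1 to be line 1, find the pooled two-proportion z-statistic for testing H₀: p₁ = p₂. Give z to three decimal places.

Sample proportions: p̂₁ = 36/52 = 0.69231 and p̂₂ = 145/599 = 0.24207.
Pooled p̂ = (36+145)/(52+599) = 181/651 = 0.27803.
SE = √[p̂(1−p̂)(1/n₁+1/n₂)] = √[0.27803·0.72197·(1/52+1/599)] ≈ 0.064771.
z = (p̂₁ − p̂₂)/SE = (0.69231 − 0.24207)/0.064771 = 0.45024/0.064771 = 6.951.

z = 6.951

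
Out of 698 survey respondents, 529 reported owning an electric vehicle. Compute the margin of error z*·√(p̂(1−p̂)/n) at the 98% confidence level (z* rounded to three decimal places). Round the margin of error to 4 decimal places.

ME = 0.0377

p̂ = 529/698 = 0.75788.
SE(p̂) = √(0.75788·0.24212/698) = 0.016214.
For 98% confidence, z* = 2.326.
So ME = 0.0377.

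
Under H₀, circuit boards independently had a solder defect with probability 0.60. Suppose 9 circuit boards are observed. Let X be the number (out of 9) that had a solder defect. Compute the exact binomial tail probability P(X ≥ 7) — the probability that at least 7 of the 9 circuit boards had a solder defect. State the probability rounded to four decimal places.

P = 0.2318

X ~ Binomial(n=9, p=0.60).
P(X ≥ 7) = C(9,7)·0.60^7·0.40^2 + C(9,8)·0.60^8·0.40^1 + C(9,9)·0.60^9·0.40^0.
= 0.161243 + 0.060466 + 0.010078 = 0.2318.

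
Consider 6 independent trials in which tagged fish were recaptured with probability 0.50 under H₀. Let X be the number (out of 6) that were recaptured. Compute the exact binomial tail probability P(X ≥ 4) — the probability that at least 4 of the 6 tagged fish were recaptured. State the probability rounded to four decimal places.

P = 0.3438

X is binomial with n = 6 and p = 0.50.
P(X ≥ 4) = C(6,4)·0.50^4·0.50^2 + C(6,5)·0.50^5·0.50^1 + C(6,6)·0.50^6·0.50^0.
= 0.234375 + 0.093750 + 0.015625 = 0.3438.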